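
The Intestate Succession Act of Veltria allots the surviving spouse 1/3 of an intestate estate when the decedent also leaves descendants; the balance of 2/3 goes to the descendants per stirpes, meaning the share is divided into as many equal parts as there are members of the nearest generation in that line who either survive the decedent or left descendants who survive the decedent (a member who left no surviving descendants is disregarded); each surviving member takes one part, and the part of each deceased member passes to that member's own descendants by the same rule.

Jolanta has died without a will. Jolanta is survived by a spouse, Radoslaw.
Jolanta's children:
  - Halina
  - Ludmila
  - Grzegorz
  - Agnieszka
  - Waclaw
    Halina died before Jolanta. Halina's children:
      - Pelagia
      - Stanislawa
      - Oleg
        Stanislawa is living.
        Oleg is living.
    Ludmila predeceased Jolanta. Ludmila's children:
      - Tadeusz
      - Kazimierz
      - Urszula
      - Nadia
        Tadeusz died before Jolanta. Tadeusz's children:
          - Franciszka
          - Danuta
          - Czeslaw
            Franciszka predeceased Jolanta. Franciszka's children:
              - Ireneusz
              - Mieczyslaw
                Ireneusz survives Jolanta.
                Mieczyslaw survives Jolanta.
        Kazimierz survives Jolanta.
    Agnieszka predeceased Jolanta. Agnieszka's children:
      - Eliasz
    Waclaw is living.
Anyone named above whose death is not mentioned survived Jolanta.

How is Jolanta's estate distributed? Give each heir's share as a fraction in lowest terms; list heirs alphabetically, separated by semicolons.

Radoslaw, as surviving spouse, takes 1/3.
The remaining 2/3 passes to Jolanta's descendants per stirpes.
The 2/3 is divided into 5 equal shares of 2/15 among Halina, Ludmila, Grzegorz, Agnieszka, Waclaw.
Halina predeceased; the 2/15 allotted to Halina's branch passes to Halina's issue by representation.
The 2/15 is divided into 3 equal shares of 2/45 among Pelagia, Stanislawa, Oleg.
Pelagia is living and takes 2/45.
Stanislawa is living and takes 2/45.
Oleg is living and takes 2/45.
Ludmila predeceased; the 2/15 allotted to Ludmila's branch passes to Ludmila's issue by representation.
The 2/15 is divided into 4 equal shares of 1/30 among Tadeusz, Kazimierz, Urszula, Nadia.
Tadeusz predeceased; the 1/30 allotted to Tadeusz's branch passes to Tadeusz's issue by representation.
The 1/30 is divided into 3 equal shares of 1/90 among Franciszka, Danuta, Czeslaw.
Franciszka predeceased; the 1/90 allotted to Franciszka's branch passes to Franciszka's issue by representation.
The 1/90 is divided into 2 equal shares of 1/180 among Ireneusz, Mieczyslaw.
Ireneusz is living and takes 1/180.
Mieczyslaw is living and takes 1/180.
Danuta is living and takes 1/90.
Czeslaw is living and takes 1/90.
Kazimierz is living and takes 1/30.
Urszula is living and takes 1/30.
Nadia is living and takes 1/30.
Grzegorz is living and takes 2/15.
Agnieszka predeceased; the 2/15 allotted to Agnieszka's branch passes to Agnieszka's issue by representation.
Eliasz is the sole taker at this level and receives the full 2/15.
Waclaw is living and takes 2/15.

Czeslaw 1/90; Danuta 1/90; Eliasz 2/15; Grzegorz 2/15; Ireneusz 1/180; Kazimierz 1/30; Mieczyslaw 1/180; Nadia 1/30; Oleg 2/45; Pelagia 2/45; Radoslaw 1/3; Stanislawa 2/45; Urszula 1/30; Waclaw 2/15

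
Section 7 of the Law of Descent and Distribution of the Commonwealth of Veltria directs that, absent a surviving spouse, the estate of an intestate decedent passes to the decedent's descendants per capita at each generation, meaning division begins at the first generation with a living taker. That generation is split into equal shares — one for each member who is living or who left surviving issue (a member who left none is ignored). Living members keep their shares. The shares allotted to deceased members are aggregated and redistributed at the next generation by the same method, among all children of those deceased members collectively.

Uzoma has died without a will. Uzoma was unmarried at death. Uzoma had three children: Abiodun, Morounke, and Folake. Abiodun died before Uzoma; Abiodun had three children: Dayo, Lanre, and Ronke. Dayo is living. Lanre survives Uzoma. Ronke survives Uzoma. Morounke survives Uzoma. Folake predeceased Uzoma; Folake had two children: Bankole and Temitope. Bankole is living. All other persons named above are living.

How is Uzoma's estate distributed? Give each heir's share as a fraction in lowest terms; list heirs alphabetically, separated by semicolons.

There is no surviving spouse, so the entire estate passes to Uzoma's descendants per capita at each generation.
At generation 1 (Abiodun, Morounke, Folake) there are 3 shares of (1)/3 = 1/3 each.
Living: Morounke — each takes 1/3.
Deceased: Abiodun and Folake. Their combined 2/3 is pooled and carried to generation 2.
At generation 2 (Dayo, Lanre, Ronke, Bankole, Temitope) there are 5 shares of (2/3)/5 = 2/15 each.
Living: Dayo, Lanre, Ronke, Bankole, and Temitope — each takes 2/15.

Bankole 2/15; Dayo 2/15; Lanre 2/15; Morounke 1/3; Ronke 2/15; Temitope 2/15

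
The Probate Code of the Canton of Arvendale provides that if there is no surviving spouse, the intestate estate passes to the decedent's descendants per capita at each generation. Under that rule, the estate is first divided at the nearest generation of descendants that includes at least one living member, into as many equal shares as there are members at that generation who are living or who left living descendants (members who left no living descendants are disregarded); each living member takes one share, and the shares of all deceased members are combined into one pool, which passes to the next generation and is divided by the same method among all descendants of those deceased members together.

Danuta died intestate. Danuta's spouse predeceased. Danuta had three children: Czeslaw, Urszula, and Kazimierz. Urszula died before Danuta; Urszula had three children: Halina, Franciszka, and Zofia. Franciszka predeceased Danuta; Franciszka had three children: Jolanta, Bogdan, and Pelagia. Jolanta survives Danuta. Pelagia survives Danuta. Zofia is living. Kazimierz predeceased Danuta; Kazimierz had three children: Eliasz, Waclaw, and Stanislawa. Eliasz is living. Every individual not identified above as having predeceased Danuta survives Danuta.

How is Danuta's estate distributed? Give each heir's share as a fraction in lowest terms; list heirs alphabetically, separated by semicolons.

There is no surviving spouse, so the entire estate passes to Danuta's descendants per capita at each generation.
At generation 1 (Czeslaw, Urszula, Kazimierz) there are 3 shares of (1)/3 = 1/3 each.
Living: Czeslaw — each takes 1/3.
Deceased: Urszula and Kazimierz. Their combined 2/3 is pooled and carried to generation 2.
At generation 2 (Halina, Franciszka, Zofia, Eliasz, Waclaw, Stanislawa) there are 6 shares of (2/3)/6 = 1/9 each.
Living: Halina, Zofia, Eliasz, Waclaw, and Stanislawa — each takes 1/9.
Deceased: Franciszka. That 1/9 share is carried to generation 3.
At generation 3 (Jolanta, Bogdan, Pelagia) there are 3 shares of (1/9)/3 = 1/27 each.
Living: Jolanta, Bogdan, and Pelagia — each takes 1/27.

Bogdan 1/27; Czeslaw 1/3; Eliasz 1/9; Halina 1/9; Jolanta 1/27; Pelagia 1/27; Stanislawa 1/9; Waclaw 1/9; Zofia 1/9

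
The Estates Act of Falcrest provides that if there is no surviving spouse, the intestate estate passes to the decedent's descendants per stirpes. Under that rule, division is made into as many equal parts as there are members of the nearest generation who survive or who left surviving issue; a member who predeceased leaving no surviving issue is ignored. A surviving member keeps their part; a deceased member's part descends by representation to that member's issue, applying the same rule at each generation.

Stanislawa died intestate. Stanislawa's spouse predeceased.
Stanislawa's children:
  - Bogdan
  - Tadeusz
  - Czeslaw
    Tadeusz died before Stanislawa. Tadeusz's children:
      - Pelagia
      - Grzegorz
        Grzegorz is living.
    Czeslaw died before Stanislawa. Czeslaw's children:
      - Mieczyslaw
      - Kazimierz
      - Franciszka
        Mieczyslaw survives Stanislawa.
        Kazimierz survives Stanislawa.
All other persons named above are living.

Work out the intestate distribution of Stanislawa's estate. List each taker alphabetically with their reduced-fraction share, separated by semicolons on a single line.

Bogdan 1/3; Franciszka 1/9; Grzegorz 1/6; Kazimierz 1/9; Mieczyslaw 1/9; Pelagia 1/6

There is no surviving spouse, so the entire estate passes to Stanislawa's descendants per stirpes.
The estate is divided into 3 equal shares of 1/3 among Bogdan, Tadeusz, Czeslaw.
Bogdan is living and takes 1/3.
Tadeusz predeceased; the 1/3 allotted to Tadeusz's branch passes to Tadeusz's issue by representation.
The 1/3 is divided into 2 equal shares of 1/6 among Pelagia, Grzegorz.
Pelagia is living and takes 1/6.
Grzegorz is living and takes 1/6.
Czeslaw predeceased; the 1/3 allotted to Czeslaw's branch passes to Czeslaw's issue by representation.
The 1/3 is divided into 3 equal shares of 1/9 among Mieczyslaw, Kazimierz, Franciszka.
Mieczyslaw is living and takes 1/9.
Kazimierz is living and takes 1/9.
Franciszka is living and takes 1/9.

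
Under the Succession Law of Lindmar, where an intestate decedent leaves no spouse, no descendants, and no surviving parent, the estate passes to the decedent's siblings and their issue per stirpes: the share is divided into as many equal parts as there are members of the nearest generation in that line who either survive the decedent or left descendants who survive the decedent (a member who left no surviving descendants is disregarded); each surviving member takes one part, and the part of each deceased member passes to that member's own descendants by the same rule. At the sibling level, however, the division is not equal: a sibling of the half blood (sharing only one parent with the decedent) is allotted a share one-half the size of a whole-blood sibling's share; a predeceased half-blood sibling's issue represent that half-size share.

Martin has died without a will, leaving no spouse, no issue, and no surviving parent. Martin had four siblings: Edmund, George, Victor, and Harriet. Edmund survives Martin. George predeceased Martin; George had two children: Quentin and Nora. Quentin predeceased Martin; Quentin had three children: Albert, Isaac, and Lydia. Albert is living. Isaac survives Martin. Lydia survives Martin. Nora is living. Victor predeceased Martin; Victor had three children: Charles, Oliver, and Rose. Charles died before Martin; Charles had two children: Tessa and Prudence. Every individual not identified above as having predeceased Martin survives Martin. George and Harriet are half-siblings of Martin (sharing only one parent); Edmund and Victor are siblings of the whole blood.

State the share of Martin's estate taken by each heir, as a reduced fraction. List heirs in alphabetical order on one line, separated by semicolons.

Albert 1/36; Edmund 1/3; Harriet 1/6; Isaac 1/36; Lydia 1/36; Nora 1/12; Oliver 1/9; Prudence 1/18; Rose 1/9; Tessa 1/18

No spouse, descendants, or parent survives, so the estate passes to Martin's siblings per stirpes.
Half-blood siblings count for one-half the weight of whole-blood siblings at the initial division.
Dividing 1 in proportion to weights (total weight 3): Edmund (weight 1) → 1/3; George (weight 1/2) → 1/6; Victor (weight 1) → 1/3; Harriet (weight 1/2) → 1/6.
Edmund is living and takes 1/3.
George predeceased; the 1/6 allotted to George's branch passes to George's issue by representation.
The 1/6 is divided into 2 equal shares of 1/12 among Quentin, Nora.
Quentin predeceased; the 1/12 allotted to Quentin's branch passes to Quentin's issue by representation.
The 1/12 is divided into 3 equal shares of 1/36 among Albert, Isaac, Lydia.
Albert is living and takes 1/36.
Isaac is living and takes 1/36.
Lydia is living and takes 1/36.
Nora is living and takes 1/12.
Victor predeceased; the 1/3 allotted to Victor's branch passes to Victor's issue by representation.
The 1/3 is divided into 3 equal shares of 1/9 among Charles, Oliver, Rose.
Charles predeceased; the 1/9 allotted to Charles's branch passes to Charles's issue by representation.
The 1/9 is divided into 2 equal shares of 1/18 among Tessa, Prudence.
Tessa is living and takes 1/18.
Prudence is living and takes 1/18.
Oliver is living and takes 1/9.
Rose is living and takes 1/9.
Harriet is living and takes 1/6.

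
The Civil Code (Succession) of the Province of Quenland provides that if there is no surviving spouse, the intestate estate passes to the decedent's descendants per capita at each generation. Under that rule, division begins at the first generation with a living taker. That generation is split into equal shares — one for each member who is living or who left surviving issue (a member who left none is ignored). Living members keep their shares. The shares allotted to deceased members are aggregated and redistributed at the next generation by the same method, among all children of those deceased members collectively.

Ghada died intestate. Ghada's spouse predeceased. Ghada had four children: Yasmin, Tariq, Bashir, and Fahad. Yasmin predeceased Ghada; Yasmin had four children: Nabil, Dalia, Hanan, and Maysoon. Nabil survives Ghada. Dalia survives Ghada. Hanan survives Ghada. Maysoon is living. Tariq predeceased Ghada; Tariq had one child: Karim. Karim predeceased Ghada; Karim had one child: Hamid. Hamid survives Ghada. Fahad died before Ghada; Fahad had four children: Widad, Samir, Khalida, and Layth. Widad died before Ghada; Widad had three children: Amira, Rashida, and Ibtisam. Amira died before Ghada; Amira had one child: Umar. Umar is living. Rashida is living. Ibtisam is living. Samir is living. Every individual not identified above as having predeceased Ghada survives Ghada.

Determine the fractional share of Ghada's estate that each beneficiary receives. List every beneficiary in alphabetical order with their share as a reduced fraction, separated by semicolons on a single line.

Bashir 1/4; Dalia 1/12; Hamid 1/24; Hanan 1/12; Ibtisam 1/24; Khalida 1/12; Layth 1/12; Maysoon 1/12; Nabil 1/12; Rashida 1/24; Samir 1/12; Umar 1/24

There is no surviving spouse, so the entire estate passes to Ghada's descendants per capita at each generation.
At generation 1 (Yasmin, Tariq, Bashir, Fahad) there are 4 shares of (1)/4 = 1/4 each.
Living: Bashir — each takes 1/4.
Deceased: Yasmin, Tariq, and Fahad. Their combined 3/4 is pooled and carried to generation 2.
At generation 2 (Nabil, Dalia, Hanan, Maysoon, Karim, Widad, Samir, Khalida, Layth) there are 9 shares of (3/4)/9 = 1/12 each.
Living: Nabil, Dalia, Hanan, Maysoon, Samir, Khalida, and Layth — each takes 1/12.
Deceased: Karim and Widad. Their combined 1/6 is pooled and carried to generation 3.
At generation 3 (Hamid, Amira, Rashida, Ibtisam) there are 4 shares of (1/6)/4 = 1/24 each.
Living: Hamid, Rashida, and Ibtisam — each takes 1/24.
Deceased: Amira. That 1/24 share is carried to generation 4.
At generation 4 (Umar) there are 1 shares of (1/24)/1 = 1/24 each.
Living: Umar — each takes 1/24.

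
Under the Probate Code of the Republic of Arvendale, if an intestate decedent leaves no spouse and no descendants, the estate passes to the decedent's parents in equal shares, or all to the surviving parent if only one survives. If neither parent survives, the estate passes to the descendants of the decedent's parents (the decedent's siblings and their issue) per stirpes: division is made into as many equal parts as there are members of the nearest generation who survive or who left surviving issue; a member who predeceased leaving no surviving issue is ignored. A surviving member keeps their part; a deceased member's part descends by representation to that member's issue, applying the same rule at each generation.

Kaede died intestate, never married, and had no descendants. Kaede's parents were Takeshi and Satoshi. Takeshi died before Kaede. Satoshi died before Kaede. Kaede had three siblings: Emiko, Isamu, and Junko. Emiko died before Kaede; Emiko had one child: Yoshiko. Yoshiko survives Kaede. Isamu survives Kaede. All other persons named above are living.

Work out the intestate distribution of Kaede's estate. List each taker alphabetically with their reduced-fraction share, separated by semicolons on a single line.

Neither parent survives and there are no descendants, so the estate passes to Kaede's siblings and their issue per stirpes.
The estate is divided into 3 equal shares of 1/3 among Emiko, Isamu, Junko.
Emiko predeceased; the 1/3 allotted to Emiko's branch passes to Emiko's issue by representation.
Yoshiko is the sole taker at this level and receives the full 1/3.
Isamu is living and takes 1/3.
Junko is living and takes 1/3.

Isamu 1/3; Junko 1/3; Yoshiko 1/3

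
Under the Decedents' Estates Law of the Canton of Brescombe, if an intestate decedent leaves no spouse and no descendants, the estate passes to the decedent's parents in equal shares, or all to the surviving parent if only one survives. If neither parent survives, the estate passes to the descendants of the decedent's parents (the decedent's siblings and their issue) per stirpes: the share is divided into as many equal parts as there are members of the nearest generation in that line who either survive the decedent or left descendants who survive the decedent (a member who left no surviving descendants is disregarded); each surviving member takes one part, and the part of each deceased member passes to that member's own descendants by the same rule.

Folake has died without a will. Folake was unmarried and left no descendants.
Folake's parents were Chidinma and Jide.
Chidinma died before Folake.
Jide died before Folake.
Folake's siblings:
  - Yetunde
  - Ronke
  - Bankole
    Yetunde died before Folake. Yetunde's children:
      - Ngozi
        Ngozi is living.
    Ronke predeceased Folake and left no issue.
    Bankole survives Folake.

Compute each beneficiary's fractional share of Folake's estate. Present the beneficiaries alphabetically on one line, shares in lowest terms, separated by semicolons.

Bankole 1/2; Ngozi 1/2

Neither parent survives and there are no descendants, so the estate passes to Folake's siblings and their issue per stirpes.
Ronke left no surviving issue, so that branch lapses and is disregarded.
The estate is divided into 2 equal shares of 1/2 among Yetunde, Bankole.
Yetunde predeceased; the 1/2 allotted to Yetunde's branch passes to Yetunde's issue by representation.
Ngozi is the sole taker at this level and receives the full 1/2.
Bankole is living and takes 1/2.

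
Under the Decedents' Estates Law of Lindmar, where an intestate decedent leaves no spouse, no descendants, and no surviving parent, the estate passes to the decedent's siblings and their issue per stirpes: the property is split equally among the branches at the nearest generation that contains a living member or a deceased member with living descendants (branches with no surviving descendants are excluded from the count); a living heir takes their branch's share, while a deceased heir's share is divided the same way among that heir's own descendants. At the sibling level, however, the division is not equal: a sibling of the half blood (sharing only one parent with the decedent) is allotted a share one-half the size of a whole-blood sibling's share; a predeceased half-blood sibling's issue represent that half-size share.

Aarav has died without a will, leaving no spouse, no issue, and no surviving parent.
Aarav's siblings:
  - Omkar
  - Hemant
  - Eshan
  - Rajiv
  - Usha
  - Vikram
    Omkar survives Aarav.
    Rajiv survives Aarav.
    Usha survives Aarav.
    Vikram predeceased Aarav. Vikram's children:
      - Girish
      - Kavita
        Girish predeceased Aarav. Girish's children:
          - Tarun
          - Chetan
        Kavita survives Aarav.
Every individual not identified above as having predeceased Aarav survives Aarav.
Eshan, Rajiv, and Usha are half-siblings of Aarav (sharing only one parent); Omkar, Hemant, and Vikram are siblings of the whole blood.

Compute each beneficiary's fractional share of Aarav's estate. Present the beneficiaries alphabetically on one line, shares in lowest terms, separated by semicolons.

No spouse, descendants, or parent survives, so the estate passes to Aarav's siblings per stirpes.
Half-blood siblings count for one-half the weight of whole-blood siblings at the initial division.
Dividing 1 in proportion to weights (total weight 9/2): Omkar (weight 1) → 2/9; Hemant (weight 1) → 2/9; Eshan (weight 1/2) → 1/9; Rajiv (weight 1/2) → 1/9; Usha (weight 1/2) → 1/9; Vikram (weight 1) → 2/9.
Omkar is living and takes 2/9.
Hemant is living and takes 2/9.
Eshan is living and takes 1/9.
Rajiv is living and takes 1/9.
Usha is living and takes 1/9.
Vikram predeceased; the 2/9 allotted to Vikram's branch passes to Vikram's issue by representation.
The 2/9 is divided into 2 equal shares of 1/9 among Girish, Kavita.
Girish predeceased; the 1/9 allotted to Girish's branch passes to Girish's issue by representation.
The 1/9 is divided into 2 equal shares of 1/18 among Tarun, Chetan.
Tarun is living and takes 1/18.
Chetan is living and takes 1/18.
Kavita is living and takes 1/9.

Chetan 1/18; Eshan 1/9; Hemant 2/9; Kavita 1/9; Omkar 2/9; Rajiv 1/9; Tarun 1/18; Usha 1/9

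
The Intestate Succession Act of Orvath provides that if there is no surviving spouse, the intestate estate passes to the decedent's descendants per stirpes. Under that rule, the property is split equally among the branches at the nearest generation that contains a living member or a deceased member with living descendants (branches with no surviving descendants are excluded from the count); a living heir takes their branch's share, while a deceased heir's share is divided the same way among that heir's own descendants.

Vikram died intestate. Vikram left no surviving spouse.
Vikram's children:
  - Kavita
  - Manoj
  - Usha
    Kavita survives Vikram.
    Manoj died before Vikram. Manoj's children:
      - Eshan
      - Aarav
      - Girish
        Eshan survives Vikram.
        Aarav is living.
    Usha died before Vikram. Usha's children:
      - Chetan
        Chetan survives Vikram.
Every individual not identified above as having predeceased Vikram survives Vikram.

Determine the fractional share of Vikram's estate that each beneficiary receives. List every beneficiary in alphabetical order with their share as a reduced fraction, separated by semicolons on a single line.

There is no surviving spouse, so the entire estate passes to Vikram's descendants per stirpes.
The estate is divided into 3 equal shares of 1/3 among Kavita, Manoj, Usha.
Kavita is living and takes 1/3.
Manoj predeceased; the 1/3 allotted to Manoj's branch passes to Manoj's issue by representation.
The 1/3 is divided into 3 equal shares of 1/9 among Eshan, Aarav, Girish.
Eshan is living and takes 1/9.
Aarav is living and takes 1/9.
Girish is living and takes 1/9.
Usha predeceased; the 1/3 allotted to Usha's branch passes to Usha's issue by representation.
Chetan is the sole taker at this level and receives the full 1/3.

Aarav 1/9; Chetan 1/3; Eshan 1/9; Girish 1/9; Kavita 1/3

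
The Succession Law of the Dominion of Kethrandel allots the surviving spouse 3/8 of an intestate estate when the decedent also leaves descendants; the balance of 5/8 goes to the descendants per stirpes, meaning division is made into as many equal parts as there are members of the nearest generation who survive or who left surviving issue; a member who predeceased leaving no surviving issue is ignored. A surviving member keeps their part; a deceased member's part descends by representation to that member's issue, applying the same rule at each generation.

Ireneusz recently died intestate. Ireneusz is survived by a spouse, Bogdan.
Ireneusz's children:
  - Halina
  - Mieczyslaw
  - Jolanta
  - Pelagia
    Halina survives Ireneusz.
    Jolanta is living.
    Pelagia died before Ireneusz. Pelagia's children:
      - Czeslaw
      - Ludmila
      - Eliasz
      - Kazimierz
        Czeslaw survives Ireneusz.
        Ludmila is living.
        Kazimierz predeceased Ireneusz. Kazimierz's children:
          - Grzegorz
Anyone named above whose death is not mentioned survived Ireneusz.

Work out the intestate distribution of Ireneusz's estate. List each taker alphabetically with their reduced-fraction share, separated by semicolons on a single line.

Bogdan, as surviving spouse, takes 3/8.
The remaining 5/8 passes to Ireneusz's descendants per stirpes.
The 5/8 is divided into 4 equal shares of 5/32 among Halina, Mieczyslaw, Jolanta, Pelagia.
Halina is living and takes 5/32.
Mieczyslaw is living and takes 5/32.
Jolanta is living and takes 5/32.
Pelagia predeceased; the 5/32 allotted to Pelagia's branch passes to Pelagia's issue by representation.
The 5/32 is divided into 4 equal shares of 5/128 among Czeslaw, Ludmila, Eliasz, Kazimierz.
Czeslaw is living and takes 5/128.
Ludmila is living and takes 5/128.
Eliasz is living and takes 5/128.
Kazimierz predeceased; the 5/128 allotted to Kazimierz's branch passes to Kazimierz's issue by representation.
Grzegorz is the sole taker at this level and receives the full 5/128.

Bogdan 3/8; Czeslaw 5/128; Eliasz 5/128; Grzegorz 5/128; Halina 5/32; Jolanta 5/32; Ludmila 5/128; Mieczyslaw 5/32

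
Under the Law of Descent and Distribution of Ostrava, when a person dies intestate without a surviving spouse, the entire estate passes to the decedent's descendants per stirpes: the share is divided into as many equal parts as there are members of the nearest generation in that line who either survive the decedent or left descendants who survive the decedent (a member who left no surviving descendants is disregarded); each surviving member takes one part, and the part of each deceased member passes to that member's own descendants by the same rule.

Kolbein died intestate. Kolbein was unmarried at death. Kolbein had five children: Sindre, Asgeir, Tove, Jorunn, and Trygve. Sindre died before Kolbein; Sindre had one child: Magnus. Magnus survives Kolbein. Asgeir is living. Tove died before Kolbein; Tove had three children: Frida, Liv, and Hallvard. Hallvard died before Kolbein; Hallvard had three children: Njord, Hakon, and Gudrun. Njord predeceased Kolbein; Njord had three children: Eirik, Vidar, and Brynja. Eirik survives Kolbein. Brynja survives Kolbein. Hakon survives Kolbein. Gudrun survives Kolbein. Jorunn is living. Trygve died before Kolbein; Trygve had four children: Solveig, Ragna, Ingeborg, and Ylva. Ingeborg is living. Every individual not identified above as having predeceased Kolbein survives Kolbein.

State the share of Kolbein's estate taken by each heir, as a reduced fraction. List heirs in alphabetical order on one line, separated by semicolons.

Asgeir 1/5; Brynja 1/135; Eirik 1/135; Frida 1/15; Gudrun 1/45; Hakon 1/45; Ingeborg 1/20; Jorunn 1/5; Liv 1/15; Magnus 1/5; Ragna 1/20; Solveig 1/20; Vidar 1/135; Ylva 1/20

There is no surviving spouse, so the entire estate passes to Kolbein's descendants per stirpes.
The estate is divided into 5 equal shares of 1/5 among Sindre, Asgeir, Tove, Jorunn, Trygve.
Sindre predeceased; the 1/5 allotted to Sindre's branch passes to Sindre's issue by representation.
Magnus is the sole taker at this level and receives the full 1/5.
Asgeir is living and takes 1/5.
Tove predeceased; the 1/5 allotted to Tove's branch passes to Tove's issue by representation.
The 1/5 is divided into 3 equal shares of 1/15 among Frida, Liv, Hallvard.
Frida is living and takes 1/15.
Liv is living and takes 1/15.
Hallvard predeceased; the 1/15 allotted to Hallvard's branch passes to Hallvard's issue by representation.
The 1/15 is divided into 3 equal shares of 1/45 among Njord, Hakon, Gudrun.
Njord predeceased; the 1/45 allotted to Njord's branch passes to Njord's issue by representation.
The 1/45 is divided into 3 equal shares of 1/135 among Eirik, Vidar, Brynja.
Eirik is living and takes 1/135.
Vidar is living and takes 1/135.
Brynja is living and takes 1/135.
Hakon is living and takes 1/45.
Gudrun is living and takes 1/45.
Jorunn is living and takes 1/5.
Trygve predeceased; the 1/5 allotted to Trygve's branch passes to Trygve's issue by representation.
The 1/5 is divided into 4 equal shares of 1/20 among Solveig, Ragna, Ingeborg, Ylva.
Solveig is living and takes 1/20.
Ragna is living and takes 1/20.
Ingeborg is living and takes 1/20.
Ylva is living and takes 1/20.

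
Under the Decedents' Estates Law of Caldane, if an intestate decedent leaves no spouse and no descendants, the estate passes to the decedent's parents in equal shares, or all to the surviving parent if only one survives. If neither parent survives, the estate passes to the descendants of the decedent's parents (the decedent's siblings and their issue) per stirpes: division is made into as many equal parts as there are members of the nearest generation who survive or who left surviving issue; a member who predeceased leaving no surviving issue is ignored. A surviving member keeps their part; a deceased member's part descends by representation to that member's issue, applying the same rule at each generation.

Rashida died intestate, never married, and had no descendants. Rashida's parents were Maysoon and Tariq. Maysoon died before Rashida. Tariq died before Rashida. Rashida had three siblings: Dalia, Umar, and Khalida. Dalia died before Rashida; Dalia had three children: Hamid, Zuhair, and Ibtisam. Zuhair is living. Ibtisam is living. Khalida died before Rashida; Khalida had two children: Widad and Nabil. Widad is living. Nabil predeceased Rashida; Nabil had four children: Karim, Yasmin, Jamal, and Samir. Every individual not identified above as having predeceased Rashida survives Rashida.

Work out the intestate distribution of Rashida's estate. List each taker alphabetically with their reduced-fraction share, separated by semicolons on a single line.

Neither parent survives and there are no descendants, so the estate passes to Rashida's siblings and their issue per stirpes.
The estate is divided into 3 equal shares of 1/3 among Dalia, Umar, Khalida.
Dalia predeceased; the 1/3 allotted to Dalia's branch passes to Dalia's issue by representation.
The 1/3 is divided into 3 equal shares of 1/9 among Hamid, Zuhair, Ibtisam.
Hamid is living and takes 1/9.
Zuhair is living and takes 1/9.
Ibtisam is living and takes 1/9.
Umar is living and takes 1/3.
Khalida predeceased; the 1/3 allotted to Khalida's branch passes to Khalida's issue by representation.
The 1/3 is divided into 2 equal shares of 1/6 among Widad, Nabil.
Widad is living and takes 1/6.
Nabil predeceased; the 1/6 allotted to Nabil's branch passes to Nabil's issue by representation.
The 1/6 is divided into 4 equal shares of 1/24 among Karim, Yasmin, Jamal, Samir.
Karim is living and takes 1/24.
Yasmin is living and takes 1/24.
Jamal is living and takes 1/24.
Samir is living and takes 1/24.

Hamid 1/9; Ibtisam 1/9; Jamal 1/24; Karim 1/24; Samir 1/24; Umar 1/3; Widad 1/6; Yasmin 1/24; Zuhair 1/9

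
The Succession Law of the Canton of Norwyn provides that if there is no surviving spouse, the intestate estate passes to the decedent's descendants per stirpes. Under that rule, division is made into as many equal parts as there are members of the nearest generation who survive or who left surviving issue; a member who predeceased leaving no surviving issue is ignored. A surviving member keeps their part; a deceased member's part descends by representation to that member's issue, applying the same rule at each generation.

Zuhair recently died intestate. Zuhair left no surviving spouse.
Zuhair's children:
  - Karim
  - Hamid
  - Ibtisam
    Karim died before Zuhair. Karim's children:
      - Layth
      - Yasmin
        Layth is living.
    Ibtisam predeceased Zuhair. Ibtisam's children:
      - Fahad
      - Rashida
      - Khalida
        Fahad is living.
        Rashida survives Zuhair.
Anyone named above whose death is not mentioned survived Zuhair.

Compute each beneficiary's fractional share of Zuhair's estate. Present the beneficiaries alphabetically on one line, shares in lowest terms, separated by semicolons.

There is no surviving spouse, so the entire estate passes to Zuhair's descendants per stirpes.
The estate is divided into 3 equal shares of 1/3 among Karim, Hamid, Ibtisam.
Karim predeceased; the 1/3 allotted to Karim's branch passes to Karim's issue by representation.
The 1/3 is divided into 2 equal shares of 1/6 among Layth, Yasmin.
Layth is living and takes 1/6.
Yasmin is living and takes 1/6.
Hamid is living and takes 1/3.
Ibtisam predeceased; the 1/3 allotted to Ibtisam's branch passes to Ibtisam's issue by representation.
The 1/3 is divided into 3 equal shares of 1/9 among Fahad, Rashida, Khalida.
Fahad is living and takes 1/9.
Rashida is living and takes 1/9.
Khalida is living and takes 1/9.

Fahad 1/9; Hamid 1/3; Khalida 1/9; Layth 1/6; Rashida 1/9; Yasmin 1/6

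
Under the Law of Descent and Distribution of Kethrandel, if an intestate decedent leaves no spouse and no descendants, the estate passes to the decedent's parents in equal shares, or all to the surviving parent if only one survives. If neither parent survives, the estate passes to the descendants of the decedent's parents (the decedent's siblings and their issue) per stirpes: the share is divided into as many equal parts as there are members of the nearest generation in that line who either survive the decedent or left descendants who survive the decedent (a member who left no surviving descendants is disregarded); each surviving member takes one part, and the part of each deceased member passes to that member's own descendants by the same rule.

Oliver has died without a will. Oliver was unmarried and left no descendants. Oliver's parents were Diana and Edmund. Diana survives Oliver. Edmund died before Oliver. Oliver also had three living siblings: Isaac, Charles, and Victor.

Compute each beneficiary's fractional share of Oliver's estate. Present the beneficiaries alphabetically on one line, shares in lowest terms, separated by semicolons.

Diana 1

Only one parent, Diana, survives, so Diana takes the entire estate. The siblings take nothing because a surviving parent has priority.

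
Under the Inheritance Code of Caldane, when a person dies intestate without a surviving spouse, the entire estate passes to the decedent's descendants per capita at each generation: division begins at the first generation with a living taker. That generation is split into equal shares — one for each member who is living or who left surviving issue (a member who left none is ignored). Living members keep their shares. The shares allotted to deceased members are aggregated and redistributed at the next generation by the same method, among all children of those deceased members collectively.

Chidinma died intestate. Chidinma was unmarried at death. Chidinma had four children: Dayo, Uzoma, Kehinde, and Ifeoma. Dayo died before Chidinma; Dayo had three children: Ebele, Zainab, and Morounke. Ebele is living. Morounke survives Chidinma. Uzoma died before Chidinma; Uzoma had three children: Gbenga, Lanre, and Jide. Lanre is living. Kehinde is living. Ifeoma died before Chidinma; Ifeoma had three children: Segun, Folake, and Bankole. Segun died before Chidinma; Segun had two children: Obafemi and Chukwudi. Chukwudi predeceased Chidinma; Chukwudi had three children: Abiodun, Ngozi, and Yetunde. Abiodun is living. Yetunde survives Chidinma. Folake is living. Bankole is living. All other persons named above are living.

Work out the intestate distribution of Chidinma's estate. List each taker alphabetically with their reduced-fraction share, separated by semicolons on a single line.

There is no surviving spouse, so the entire estate passes to Chidinma's descendants per capita at each generation.
At generation 1 (Dayo, Uzoma, Kehinde, Ifeoma) there are 4 shares of (1)/4 = 1/4 each.
Living: Kehinde — each takes 1/4.
Deceased: Dayo, Uzoma, and Ifeoma. Their combined 3/4 is pooled and carried to generation 2.
At generation 2 (Ebele, Zainab, Morounke, Gbenga, Lanre, Jide, Segun, Folake, Bankole) there are 9 shares of (3/4)/9 = 1/12 each.
Living: Ebele, Zainab, Morounke, Gbenga, Lanre, Jide, Folake, and Bankole — each takes 1/12.
Deceased: Segun. That 1/12 share is carried to generation 3.
At generation 3 (Obafemi, Chukwudi) there are 2 shares of (1/12)/2 = 1/24 each.
Living: Obafemi — each takes 1/24.
Deceased: Chukwudi. That 1/24 share is carried to generation 4.
At generation 4 (Abiodun, Ngozi, Yetunde) there are 3 shares of (1/24)/3 = 1/72 each.
Living: Abiodun, Ngozi, and Yetunde — each takes 1/72.

Abiodun 1/72; Bankole 1/12; Ebele 1/12; Folake 1/12; Gbenga 1/12; Jide 1/12; Kehinde 1/4; Lanre 1/12; Morounke 1/12; Ngozi 1/72; Obafemi 1/24; Yetunde 1/72; Zainab 1/12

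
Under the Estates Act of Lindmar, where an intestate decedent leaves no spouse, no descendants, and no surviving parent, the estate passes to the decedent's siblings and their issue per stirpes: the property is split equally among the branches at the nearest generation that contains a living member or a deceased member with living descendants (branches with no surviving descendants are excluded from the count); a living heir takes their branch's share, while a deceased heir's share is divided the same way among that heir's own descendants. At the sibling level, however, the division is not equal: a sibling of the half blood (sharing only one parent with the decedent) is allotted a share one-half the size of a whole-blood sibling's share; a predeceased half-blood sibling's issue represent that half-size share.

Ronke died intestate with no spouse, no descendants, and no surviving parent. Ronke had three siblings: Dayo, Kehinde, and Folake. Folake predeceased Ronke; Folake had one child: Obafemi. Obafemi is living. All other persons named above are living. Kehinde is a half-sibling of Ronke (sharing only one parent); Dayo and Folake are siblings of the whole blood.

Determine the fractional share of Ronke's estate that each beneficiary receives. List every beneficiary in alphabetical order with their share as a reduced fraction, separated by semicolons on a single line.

Dayo 2/5; Kehinde 1/5; Obafemi 2/5

No spouse, descendants, or parent survives, so the estate passes to Ronke's siblings per stirpes.
Half-blood siblings count for one-half the weight of whole-blood siblings at the initial division.
Dividing 1 in proportion to weights (total weight 5/2): Dayo (weight 1) → 2/5; Kehinde (weight 1/2) → 1/5; Folake (weight 1) → 2/5.
Dayo is living and takes 2/5.
Kehinde is living and takes 1/5.
Folake predeceased; the 2/5 allotted to Folake's branch passes to Folake's issue by representation.
Obafemi is the sole taker at this level and receives the full 2/5.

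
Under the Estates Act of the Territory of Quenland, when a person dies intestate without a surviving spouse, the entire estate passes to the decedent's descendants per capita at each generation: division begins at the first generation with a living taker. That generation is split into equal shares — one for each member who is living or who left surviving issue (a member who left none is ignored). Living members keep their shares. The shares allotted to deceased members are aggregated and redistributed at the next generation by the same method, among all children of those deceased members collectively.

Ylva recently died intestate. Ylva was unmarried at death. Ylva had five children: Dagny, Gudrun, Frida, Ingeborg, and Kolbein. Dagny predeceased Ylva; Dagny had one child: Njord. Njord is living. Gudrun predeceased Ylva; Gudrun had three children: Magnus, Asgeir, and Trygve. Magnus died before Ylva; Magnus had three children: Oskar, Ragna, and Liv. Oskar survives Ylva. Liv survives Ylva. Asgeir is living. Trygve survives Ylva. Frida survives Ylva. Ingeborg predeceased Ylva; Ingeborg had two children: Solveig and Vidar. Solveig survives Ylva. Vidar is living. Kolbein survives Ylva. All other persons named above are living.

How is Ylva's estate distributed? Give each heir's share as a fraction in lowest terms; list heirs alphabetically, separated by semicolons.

Asgeir 1/10; Frida 1/5; Kolbein 1/5; Liv 1/30; Njord 1/10; Oskar 1/30; Ragna 1/30; Solveig 1/10; Trygve 1/10; Vidar 1/10

There is no surviving spouse, so the entire estate passes to Ylva's descendants per capita at each generation.
At generation 1 (Dagny, Gudrun, Frida, Ingeborg, Kolbein) there are 5 shares of (1)/5 = 1/5 each.
Living: Frida and Kolbein — each takes 1/5.
Deceased: Dagny, Gudrun, and Ingeborg. Their combined 3/5 is pooled and carried to generation 2.
At generation 2 (Njord, Magnus, Asgeir, Trygve, Solveig, Vidar) there are 6 shares of (3/5)/6 = 1/10 each.
Living: Njord, Asgeir, Trygve, Solveig, and Vidar — each takes 1/10.
Deceased: Magnus. That 1/10 share is carried to generation 3.
At generation 3 (Oskar, Ragna, Liv) there are 3 shares of (1/10)/3 = 1/30 each.
Living: Oskar, Ragna, and Liv — each takes 1/30.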